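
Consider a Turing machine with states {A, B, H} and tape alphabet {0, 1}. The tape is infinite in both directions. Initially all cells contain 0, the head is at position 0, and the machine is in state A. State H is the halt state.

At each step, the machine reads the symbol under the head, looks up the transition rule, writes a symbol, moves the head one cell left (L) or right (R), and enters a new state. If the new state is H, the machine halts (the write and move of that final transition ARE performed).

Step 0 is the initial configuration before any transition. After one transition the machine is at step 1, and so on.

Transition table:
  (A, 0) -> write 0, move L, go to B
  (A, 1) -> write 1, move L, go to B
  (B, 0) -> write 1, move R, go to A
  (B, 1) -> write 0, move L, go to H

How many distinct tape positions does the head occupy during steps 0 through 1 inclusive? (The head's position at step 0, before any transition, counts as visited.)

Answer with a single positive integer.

Step 1: in state A at pos 0, read 0 -> (A,0)->write 0,move L,goto B. Now: state=B, head=-1, tape[-2..1]=0000 (head:  ^)
Head positions at steps 0..1: starting at 0, distinct positions visited = {-1, 0} -> 2 position(s)

Answer: 2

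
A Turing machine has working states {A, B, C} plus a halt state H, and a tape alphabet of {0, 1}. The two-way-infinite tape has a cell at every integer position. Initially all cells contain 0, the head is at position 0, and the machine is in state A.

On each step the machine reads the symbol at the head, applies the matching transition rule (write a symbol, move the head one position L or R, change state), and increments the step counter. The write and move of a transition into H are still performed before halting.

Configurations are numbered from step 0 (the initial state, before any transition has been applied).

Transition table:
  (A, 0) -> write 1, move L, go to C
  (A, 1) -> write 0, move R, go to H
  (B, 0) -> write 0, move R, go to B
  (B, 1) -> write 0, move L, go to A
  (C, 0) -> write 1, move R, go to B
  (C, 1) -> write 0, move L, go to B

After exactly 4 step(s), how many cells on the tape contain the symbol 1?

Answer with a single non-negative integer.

Step 1: in state A at pos 0, read 0 -> (A,0)->write 1,move L,goto C. Now: state=C, head=-1, tape[-2..1]=0010 (head:  ^)
Step 2: in state C at pos -1, read 0 -> (C,0)->write 1,move R,goto B. Now: state=B, head=0, tape[-2..1]=0110 (head:   ^)
Step 3: in state B at pos 0, read 1 -> (B,1)->write 0,move L,goto A. Now: state=A, head=-1, tape[-2..1]=0100 (head:  ^)
Step 4: in state A at pos -1, read 1 -> (A,1)->write 0,move R,goto H. Now: state=H, head=0, tape[-2..1]=0000 (head:   ^)
No cell contains 1 after step 4 -> 0 cell(s)

Answer: 0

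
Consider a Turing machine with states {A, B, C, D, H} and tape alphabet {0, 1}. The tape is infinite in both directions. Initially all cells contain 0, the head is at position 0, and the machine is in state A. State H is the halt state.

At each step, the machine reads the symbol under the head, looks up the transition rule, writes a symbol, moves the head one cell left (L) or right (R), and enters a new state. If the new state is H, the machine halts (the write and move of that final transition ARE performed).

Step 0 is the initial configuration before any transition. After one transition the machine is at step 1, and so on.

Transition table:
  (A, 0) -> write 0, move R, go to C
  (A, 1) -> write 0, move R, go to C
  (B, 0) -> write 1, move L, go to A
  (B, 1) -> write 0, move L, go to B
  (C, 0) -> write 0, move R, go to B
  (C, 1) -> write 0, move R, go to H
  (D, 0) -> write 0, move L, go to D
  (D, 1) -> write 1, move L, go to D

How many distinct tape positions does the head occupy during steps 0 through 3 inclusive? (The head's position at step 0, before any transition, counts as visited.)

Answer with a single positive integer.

Step 1: in state A at pos 0, read 0 -> (A,0)->write 0,move R,goto C. Now: state=C, head=1, tape[-1..2]=0000 (head:   ^)
Step 2: in state C at pos 1, read 0 -> (C,0)->write 0,move R,goto B. Now: state=B, head=2, tape[-1..3]=00000 (head:    ^)
Step 3: in state B at pos 2, read 0 -> (B,0)->write 1,move L,goto A. Now: state=A, head=1, tape[-1..3]=00010 (head:   ^)
Head positions at steps 0..3: starting at 0, distinct positions visited = {0, 1, 2} -> 3 position(s)

Answer: 3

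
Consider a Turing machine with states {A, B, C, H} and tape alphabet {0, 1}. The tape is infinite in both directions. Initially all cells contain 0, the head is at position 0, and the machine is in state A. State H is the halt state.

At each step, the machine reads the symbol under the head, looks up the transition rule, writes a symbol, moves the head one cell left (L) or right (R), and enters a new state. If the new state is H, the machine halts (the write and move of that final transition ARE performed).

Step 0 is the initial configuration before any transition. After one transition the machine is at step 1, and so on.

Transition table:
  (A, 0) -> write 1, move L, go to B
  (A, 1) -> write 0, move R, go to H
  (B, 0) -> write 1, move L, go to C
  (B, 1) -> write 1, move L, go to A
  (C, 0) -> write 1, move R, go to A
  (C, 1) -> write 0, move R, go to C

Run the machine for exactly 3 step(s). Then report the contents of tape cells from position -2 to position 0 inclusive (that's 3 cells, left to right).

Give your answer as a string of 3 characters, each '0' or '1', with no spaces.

Step 1: in state A at pos 0, read 0 -> (A,0)->write 1,move L,goto B. Now: state=B, head=-1, tape[-2..1]=0010 (head:  ^)
Step 2: in state B at pos -1, read 0 -> (B,0)->write 1,move L,goto C. Now: state=C, head=-2, tape[-3..1]=00110 (head:  ^)
Step 3: in state C at pos -2, read 0 -> (C,0)->write 1,move R,goto A. Now: state=A, head=-1, tape[-3..1]=01110 (head:   ^)

Answer: 111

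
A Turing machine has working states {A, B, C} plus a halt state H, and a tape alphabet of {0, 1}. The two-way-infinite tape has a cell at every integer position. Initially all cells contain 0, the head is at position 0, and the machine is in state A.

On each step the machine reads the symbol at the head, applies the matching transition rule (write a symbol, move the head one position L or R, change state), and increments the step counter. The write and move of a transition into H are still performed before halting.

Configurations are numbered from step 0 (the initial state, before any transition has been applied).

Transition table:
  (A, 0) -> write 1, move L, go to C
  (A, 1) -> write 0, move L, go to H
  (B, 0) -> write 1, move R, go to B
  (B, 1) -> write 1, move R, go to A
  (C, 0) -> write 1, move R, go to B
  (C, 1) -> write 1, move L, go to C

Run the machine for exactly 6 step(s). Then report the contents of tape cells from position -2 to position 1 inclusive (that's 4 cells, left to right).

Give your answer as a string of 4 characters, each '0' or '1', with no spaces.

Step 1: in state A at pos 0, read 0 -> (A,0)->write 1,move L,goto C. Now: state=C, head=-1, tape[-2..1]=0010 (head:  ^)
Step 2: in state C at pos -1, read 0 -> (C,0)->write 1,move R,goto B. Now: state=B, head=0, tape[-2..1]=0110 (head:   ^)
Step 3: in state B at pos 0, read 1 -> (B,1)->write 1,move R,goto A. Now: state=A, head=1, tape[-2..2]=01100 (head:    ^)
Step 4: in state A at pos 1, read 0 -> (A,0)->write 1,move L,goto C. Now: state=C, head=0, tape[-2..2]=01110 (head:   ^)
Step 5: in state C at pos 0, read 1 -> (C,1)->write 1,move L,goto C. Now: state=C, head=-1, tape[-2..2]=01110 (head:  ^)
Step 6: in state C at pos -1, read 1 -> (C,1)->write 1,move L,goto C. Now: state=C, head=-2, tape[-3..2]=001110 (head:  ^)

Answer: 0111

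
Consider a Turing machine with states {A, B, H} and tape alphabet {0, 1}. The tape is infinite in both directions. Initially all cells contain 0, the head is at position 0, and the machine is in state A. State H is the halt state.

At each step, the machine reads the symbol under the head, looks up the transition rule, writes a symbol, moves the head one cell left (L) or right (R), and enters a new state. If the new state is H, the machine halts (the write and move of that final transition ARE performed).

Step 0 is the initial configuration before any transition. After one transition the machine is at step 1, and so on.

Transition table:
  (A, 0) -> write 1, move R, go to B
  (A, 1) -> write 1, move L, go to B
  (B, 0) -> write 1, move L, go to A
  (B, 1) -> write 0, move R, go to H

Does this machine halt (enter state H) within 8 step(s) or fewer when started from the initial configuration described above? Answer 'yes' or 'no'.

Answer: yes

Derivation:
Step 1: in state A at pos 0, read 0 -> (A,0)->write 1,move R,goto B. Now: state=B, head=1, tape[-1..2]=0100 (head:   ^)
Step 2: in state B at pos 1, read 0 -> (B,0)->write 1,move L,goto A. Now: state=A, head=0, tape[-1..2]=0110 (head:  ^)
Step 3: in state A at pos 0, read 1 -> (A,1)->write 1,move L,goto B. Now: state=B, head=-1, tape[-2..2]=00110 (head:  ^)
Step 4: in state B at pos -1, read 0 -> (B,0)->write 1,move L,goto A. Now: state=A, head=-2, tape[-3..2]=001110 (head:  ^)
Step 5: in state A at pos -2, read 0 -> (A,0)->write 1,move R,goto B. Now: state=B, head=-1, tape[-3..2]=011110 (head:   ^)
Step 6: in state B at pos -1, read 1 -> (B,1)->write 0,move R,goto H. Now: state=H, head=0, tape[-3..2]=010110 (head:    ^)
State H reached at step 6; 6 <= 8 -> yes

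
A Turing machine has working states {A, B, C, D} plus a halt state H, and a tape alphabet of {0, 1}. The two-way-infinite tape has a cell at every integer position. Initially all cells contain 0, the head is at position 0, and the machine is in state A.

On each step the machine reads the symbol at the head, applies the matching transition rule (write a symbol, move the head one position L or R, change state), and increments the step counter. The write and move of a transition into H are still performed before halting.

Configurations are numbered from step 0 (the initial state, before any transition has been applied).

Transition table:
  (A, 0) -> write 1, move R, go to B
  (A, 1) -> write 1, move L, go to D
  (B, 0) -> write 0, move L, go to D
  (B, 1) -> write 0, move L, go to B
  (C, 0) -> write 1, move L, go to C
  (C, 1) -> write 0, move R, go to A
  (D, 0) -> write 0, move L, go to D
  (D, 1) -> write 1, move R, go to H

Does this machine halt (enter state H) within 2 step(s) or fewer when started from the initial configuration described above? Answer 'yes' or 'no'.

Answer: no

Derivation:
Step 1: in state A at pos 0, read 0 -> (A,0)->write 1,move R,goto B. Now: state=B, head=1, tape[-1..2]=0100 (head:   ^)
Step 2: in state B at pos 1, read 0 -> (B,0)->write 0,move L,goto D. Now: state=D, head=0, tape[-1..2]=0100 (head:  ^)
After 2 step(s): state = D (not H) -> not halted within 2 -> no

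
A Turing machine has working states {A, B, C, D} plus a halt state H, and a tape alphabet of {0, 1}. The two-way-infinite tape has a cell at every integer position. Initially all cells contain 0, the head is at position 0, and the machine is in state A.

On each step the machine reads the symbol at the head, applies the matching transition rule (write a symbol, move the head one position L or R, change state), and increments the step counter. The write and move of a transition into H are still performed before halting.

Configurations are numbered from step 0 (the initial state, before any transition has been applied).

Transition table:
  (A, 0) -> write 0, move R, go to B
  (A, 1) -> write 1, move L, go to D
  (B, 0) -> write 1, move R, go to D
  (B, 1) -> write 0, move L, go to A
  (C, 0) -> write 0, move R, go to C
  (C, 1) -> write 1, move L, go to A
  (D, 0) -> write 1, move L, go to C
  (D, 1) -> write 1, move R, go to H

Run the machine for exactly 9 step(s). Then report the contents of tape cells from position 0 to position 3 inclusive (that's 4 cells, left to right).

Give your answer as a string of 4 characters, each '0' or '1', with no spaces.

Answer: 0110

Derivation:
Step 1: in state A at pos 0, read 0 -> (A,0)->write 0,move R,goto B. Now: state=B, head=1, tape[-1..2]=0000 (head:   ^)
Step 2: in state B at pos 1, read 0 -> (B,0)->write 1,move R,goto D. Now: state=D, head=2, tape[-1..3]=00100 (head:    ^)
Step 3: in state D at pos 2, read 0 -> (D,0)->write 1,move L,goto C. Now: state=C, head=1, tape[-1..3]=00110 (head:   ^)
Step 4: in state C at pos 1, read 1 -> (C,1)->write 1,move L,goto A. Now: state=A, head=0, tape[-1..3]=00110 (head:  ^)
Step 5: in state A at pos 0, read 0 -> (A,0)->write 0,move R,goto B. Now: state=B, head=1, tape[-1..3]=00110 (head:   ^)
Step 6: in state B at pos 1, read 1 -> (B,1)->write 0,move L,goto A. Now: state=A, head=0, tape[-1..3]=00010 (head:  ^)
Step 7: in state A at pos 0, read 0 -> (A,0)->write 0,move R,goto B. Now: state=B, head=1, tape[-1..3]=00010 (head:   ^)
Step 8: in state B at pos 1, read 0 -> (B,0)->write 1,move R,goto D. Now: state=D, head=2, tape[-1..3]=00110 (head:    ^)
Step 9: in state D at pos 2, read 1 -> (D,1)->write 1,move R,goto H. Now: state=H, head=3, tape[-1..4]=001100 (head:     ^)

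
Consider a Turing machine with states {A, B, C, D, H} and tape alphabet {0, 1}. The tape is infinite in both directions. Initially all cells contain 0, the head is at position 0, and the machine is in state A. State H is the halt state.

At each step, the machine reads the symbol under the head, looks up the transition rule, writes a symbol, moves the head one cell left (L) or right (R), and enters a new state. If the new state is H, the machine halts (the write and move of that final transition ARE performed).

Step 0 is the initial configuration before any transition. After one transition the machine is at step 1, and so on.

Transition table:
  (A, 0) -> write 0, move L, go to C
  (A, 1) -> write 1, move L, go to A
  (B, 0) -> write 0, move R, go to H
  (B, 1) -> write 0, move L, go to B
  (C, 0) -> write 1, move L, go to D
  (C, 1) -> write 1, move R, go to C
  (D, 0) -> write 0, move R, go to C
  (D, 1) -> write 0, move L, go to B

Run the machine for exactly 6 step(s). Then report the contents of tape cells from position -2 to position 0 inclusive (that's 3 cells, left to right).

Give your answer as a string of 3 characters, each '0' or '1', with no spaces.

Step 1: in state A at pos 0, read 0 -> (A,0)->write 0,move L,goto C. Now: state=C, head=-1, tape[-2..1]=0000 (head:  ^)
Step 2: in state C at pos -1, read 0 -> (C,0)->write 1,move L,goto D. Now: state=D, head=-2, tape[-3..1]=00100 (head:  ^)
Step 3: in state D at pos -2, read 0 -> (D,0)->write 0,move R,goto C. Now: state=C, head=-1, tape[-3..1]=00100 (head:   ^)
Step 4: in state C at pos -1, read 1 -> (C,1)->write 1,move R,goto C. Now: state=C, head=0, tape[-3..1]=00100 (head:    ^)
Step 5: in state C at pos 0, read 0 -> (C,0)->write 1,move L,goto D. Now: state=D, head=-1, tape[-3..1]=00110 (head:   ^)
Step 6: in state D at pos -1, read 1 -> (D,1)->write 0,move L,goto B. Now: state=B, head=-2, tape[-3..1]=00010 (head:  ^)

Answer: 001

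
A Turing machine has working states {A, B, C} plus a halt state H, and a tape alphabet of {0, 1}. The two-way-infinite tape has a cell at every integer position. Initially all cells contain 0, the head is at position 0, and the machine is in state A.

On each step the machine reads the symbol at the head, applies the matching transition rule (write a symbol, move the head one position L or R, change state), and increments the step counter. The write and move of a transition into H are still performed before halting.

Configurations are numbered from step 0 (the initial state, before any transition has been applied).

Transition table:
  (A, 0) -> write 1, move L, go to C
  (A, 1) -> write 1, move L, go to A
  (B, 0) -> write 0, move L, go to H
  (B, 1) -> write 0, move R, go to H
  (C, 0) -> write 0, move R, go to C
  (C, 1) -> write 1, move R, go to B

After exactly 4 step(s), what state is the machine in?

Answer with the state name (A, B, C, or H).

Step 1: in state A at pos 0, read 0 -> (A,0)->write 1,move L,goto C. Now: state=C, head=-1, tape[-2..1]=0010 (head:  ^)
Step 2: in state C at pos -1, read 0 -> (C,0)->write 0,move R,goto C. Now: state=C, head=0, tape[-2..1]=0010 (head:   ^)
Step 3: in state C at pos 0, read 1 -> (C,1)->write 1,move R,goto B. Now: state=B, head=1, tape[-2..2]=00100 (head:    ^)
Step 4: in state B at pos 1, read 0 -> (B,0)->write 0,move L,goto H. Now: state=H, head=0, tape[-2..2]=00100 (head:   ^)

Answer: H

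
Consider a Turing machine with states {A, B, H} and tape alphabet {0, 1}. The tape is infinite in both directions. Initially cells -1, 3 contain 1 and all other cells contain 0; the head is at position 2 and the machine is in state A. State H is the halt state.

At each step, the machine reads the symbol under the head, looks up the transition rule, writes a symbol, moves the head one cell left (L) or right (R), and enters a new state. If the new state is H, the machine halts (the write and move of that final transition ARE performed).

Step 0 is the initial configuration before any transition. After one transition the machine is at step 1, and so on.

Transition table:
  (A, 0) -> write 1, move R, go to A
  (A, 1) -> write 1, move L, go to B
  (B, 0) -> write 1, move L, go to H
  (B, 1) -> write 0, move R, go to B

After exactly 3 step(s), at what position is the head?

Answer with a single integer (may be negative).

Answer: 3

Derivation:
Step 1: in state A at pos 2, read 0 -> (A,0)->write 1,move R,goto A. Now: state=A, head=3, tape[-2..4]=0100110 (head:      ^)
Step 2: in state A at pos 3, read 1 -> (A,1)->write 1,move L,goto B. Now: state=B, head=2, tape[-2..4]=0100110 (head:     ^)
Step 3: in state B at pos 2, read 1 -> (B,1)->write 0,move R,goto B. Now: state=B, head=3, tape[-2..4]=0100010 (head:      ^)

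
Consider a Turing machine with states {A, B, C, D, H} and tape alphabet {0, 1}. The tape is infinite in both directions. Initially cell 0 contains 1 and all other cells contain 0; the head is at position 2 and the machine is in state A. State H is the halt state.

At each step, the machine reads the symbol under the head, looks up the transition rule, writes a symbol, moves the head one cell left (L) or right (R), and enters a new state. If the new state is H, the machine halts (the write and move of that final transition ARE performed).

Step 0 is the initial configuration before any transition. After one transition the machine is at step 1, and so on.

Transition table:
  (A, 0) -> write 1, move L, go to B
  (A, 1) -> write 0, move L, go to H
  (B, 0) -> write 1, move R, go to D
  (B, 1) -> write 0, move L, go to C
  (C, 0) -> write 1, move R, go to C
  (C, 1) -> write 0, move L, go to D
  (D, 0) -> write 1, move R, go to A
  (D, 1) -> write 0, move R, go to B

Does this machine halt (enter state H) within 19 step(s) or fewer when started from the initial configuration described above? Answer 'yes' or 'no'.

Step 1: in state A at pos 2, read 0 -> (A,0)->write 1,move L,goto B. Now: state=B, head=1, tape[-1..3]=01010 (head:   ^)
Step 2: in state B at pos 1, read 0 -> (B,0)->write 1,move R,goto D. Now: state=D, head=2, tape[-1..3]=01110 (head:    ^)
Step 3: in state D at pos 2, read 1 -> (D,1)->write 0,move R,goto B. Now: state=B, head=3, tape[-1..4]=011000 (head:     ^)
Step 4: in state B at pos 3, read 0 -> (B,0)->write 1,move R,goto D. Now: state=D, head=4, tape[-1..5]=0110100 (head:      ^)
Step 5: in state D at pos 4, read 0 -> (D,0)->write 1,move R,goto A. Now: state=A, head=5, tape[-1..6]=01101100 (head:       ^)
Step 6: in state A at pos 5, read 0 -> (A,0)->write 1,move L,goto B. Now: state=B, head=4, tape[-1..6]=01101110 (head:      ^)
Step 7: in state B at pos 4, read 1 -> (B,1)->write 0,move L,goto C. Now: state=C, head=3, tape[-1..6]=01101010 (head:     ^)
Step 8: in state C at pos 3, read 1 -> (C,1)->write 0,move L,goto D. Now: state=D, head=2, tape[-1..6]=01100010 (head:    ^)
Step 9: in state D at pos 2, read 0 -> (D,0)->write 1,move R,goto A. Now: state=A, head=3, tape[-1..6]=01110010 (head:     ^)
Step 10: in state A at pos 3, read 0 -> (A,0)->write 1,move L,goto B. Now: state=B, head=2, tape[-1..6]=01111010 (head:    ^)
Step 11: in state B at pos 2, read 1 -> (B,1)->write 0,move L,goto C. Now: state=C, head=1, tape[-1..6]=01101010 (head:   ^)
Step 12: in state C at pos 1, read 1 -> (C,1)->write 0,move L,goto D. Now: state=D, head=0, tape[-1..6]=01001010 (head:  ^)
Step 13: in state D at pos 0, read 1 -> (D,1)->write 0,move R,goto B. Now: state=B, head=1, tape[-1..6]=00001010 (head:   ^)
Step 14: in state B at pos 1, read 0 -> (B,0)->write 1,move R,goto D. Now: state=D, head=2, tape[-1..6]=00101010 (head:    ^)
Step 15: in state D at pos 2, read 0 -> (D,0)->write 1,move R,goto A. Now: state=A, head=3, tape[-1..6]=00111010 (head:     ^)
Step 16: in state A at pos 3, read 1 -> (A,1)->write 0,move L,goto H. Now: state=H, head=2, tape[-1..6]=00110010 (head:    ^)
State H reached at step 16; 16 <= 19 -> yes

Answer: yes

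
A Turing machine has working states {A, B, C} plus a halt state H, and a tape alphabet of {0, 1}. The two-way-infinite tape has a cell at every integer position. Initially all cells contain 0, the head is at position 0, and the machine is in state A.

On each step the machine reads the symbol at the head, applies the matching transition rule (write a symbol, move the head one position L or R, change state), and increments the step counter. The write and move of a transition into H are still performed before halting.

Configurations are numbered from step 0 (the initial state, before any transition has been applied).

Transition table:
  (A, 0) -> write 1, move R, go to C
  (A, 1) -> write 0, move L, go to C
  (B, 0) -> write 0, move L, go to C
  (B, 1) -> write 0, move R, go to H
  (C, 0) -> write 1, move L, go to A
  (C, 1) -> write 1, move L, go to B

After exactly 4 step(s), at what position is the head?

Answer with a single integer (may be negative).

Answer: -2

Derivation:
Step 1: in state A at pos 0, read 0 -> (A,0)->write 1,move R,goto C. Now: state=C, head=1, tape[-1..2]=0100 (head:   ^)
Step 2: in state C at pos 1, read 0 -> (C,0)->write 1,move L,goto A. Now: state=A, head=0, tape[-1..2]=0110 (head:  ^)
Step 3: in state A at pos 0, read 1 -> (A,1)->write 0,move L,goto C. Now: state=C, head=-1, tape[-2..2]=00010 (head:  ^)
Step 4: in state C at pos -1, read 0 -> (C,0)->write 1,move L,goto A. Now: state=A, head=-2, tape[-3..2]=001010 (head:  ^)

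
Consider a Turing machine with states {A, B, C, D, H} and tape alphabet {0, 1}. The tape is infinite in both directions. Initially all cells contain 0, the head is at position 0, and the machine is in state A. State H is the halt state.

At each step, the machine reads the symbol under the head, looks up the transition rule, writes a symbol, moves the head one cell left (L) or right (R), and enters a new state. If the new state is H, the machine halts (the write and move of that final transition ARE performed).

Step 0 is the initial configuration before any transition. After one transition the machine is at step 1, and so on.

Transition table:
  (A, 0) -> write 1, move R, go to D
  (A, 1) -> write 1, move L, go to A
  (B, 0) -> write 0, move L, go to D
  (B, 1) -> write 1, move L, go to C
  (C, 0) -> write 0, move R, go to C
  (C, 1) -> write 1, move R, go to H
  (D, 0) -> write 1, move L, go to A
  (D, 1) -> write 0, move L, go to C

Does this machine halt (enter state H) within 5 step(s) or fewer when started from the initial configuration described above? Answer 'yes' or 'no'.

Step 1: in state A at pos 0, read 0 -> (A,0)->write 1,move R,goto D. Now: state=D, head=1, tape[-1..2]=0100 (head:   ^)
Step 2: in state D at pos 1, read 0 -> (D,0)->write 1,move L,goto A. Now: state=A, head=0, tape[-1..2]=0110 (head:  ^)
Step 3: in state A at pos 0, read 1 -> (A,1)->write 1,move L,goto A. Now: state=A, head=-1, tape[-2..2]=00110 (head:  ^)
Step 4: in state A at pos -1, read 0 -> (A,0)->write 1,move R,goto D. Now: state=D, head=0, tape[-2..2]=01110 (head:   ^)
Step 5: in state D at pos 0, read 1 -> (D,1)->write 0,move L,goto C. Now: state=C, head=-1, tape[-2..2]=01010 (head:  ^)
After 5 step(s): state = C (not H) -> not halted within 5 -> no

Answer: no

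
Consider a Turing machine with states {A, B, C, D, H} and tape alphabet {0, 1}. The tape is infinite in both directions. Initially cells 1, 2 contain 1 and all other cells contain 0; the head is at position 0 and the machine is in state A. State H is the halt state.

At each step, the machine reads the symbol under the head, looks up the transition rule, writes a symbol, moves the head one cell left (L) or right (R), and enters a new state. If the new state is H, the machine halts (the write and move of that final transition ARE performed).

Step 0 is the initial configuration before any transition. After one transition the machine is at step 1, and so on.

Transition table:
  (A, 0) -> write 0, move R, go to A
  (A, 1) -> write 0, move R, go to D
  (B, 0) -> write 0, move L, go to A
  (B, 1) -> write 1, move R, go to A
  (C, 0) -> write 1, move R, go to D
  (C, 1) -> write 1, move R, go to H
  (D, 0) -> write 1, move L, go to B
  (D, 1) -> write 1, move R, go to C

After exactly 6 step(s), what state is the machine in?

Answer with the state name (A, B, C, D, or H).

Answer: A

Derivation:
Step 1: in state A at pos 0, read 0 -> (A,0)->write 0,move R,goto A. Now: state=A, head=1, tape[-1..3]=00110 (head:   ^)
Step 2: in state A at pos 1, read 1 -> (A,1)->write 0,move R,goto D. Now: state=D, head=2, tape[-1..3]=00010 (head:    ^)
Step 3: in state D at pos 2, read 1 -> (D,1)->write 1,move R,goto C. Now: state=C, head=3, tape[-1..4]=000100 (head:     ^)
Step 4: in state C at pos 3, read 0 -> (C,0)->write 1,move R,goto D. Now: state=D, head=4, tape[-1..5]=0001100 (head:      ^)
Step 5: in state D at pos 4, read 0 -> (D,0)->write 1,move L,goto B. Now: state=B, head=3, tape[-1..5]=0001110 (head:     ^)
Step 6: in state B at pos 3, read 1 -> (B,1)->write 1,move R,goto A. Now: state=A, head=4, tape[-1..5]=0001110 (head:      ^)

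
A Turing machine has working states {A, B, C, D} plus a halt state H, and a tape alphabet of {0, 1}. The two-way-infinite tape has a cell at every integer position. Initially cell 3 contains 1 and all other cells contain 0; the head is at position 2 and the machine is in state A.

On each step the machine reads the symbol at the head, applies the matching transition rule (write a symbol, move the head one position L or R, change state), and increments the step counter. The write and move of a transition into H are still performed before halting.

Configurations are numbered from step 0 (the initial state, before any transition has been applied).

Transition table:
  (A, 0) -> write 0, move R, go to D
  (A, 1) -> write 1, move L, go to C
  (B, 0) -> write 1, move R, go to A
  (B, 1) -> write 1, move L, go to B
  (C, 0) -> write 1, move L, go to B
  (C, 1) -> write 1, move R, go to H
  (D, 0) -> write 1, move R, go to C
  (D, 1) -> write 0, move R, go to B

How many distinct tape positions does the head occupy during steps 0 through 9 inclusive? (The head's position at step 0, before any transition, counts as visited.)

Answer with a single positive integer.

Answer: 6

Derivation:
Step 1: in state A at pos 2, read 0 -> (A,0)->write 0,move R,goto D. Now: state=D, head=3, tape[1..4]=0010 (head:   ^)
Step 2: in state D at pos 3, read 1 -> (D,1)->write 0,move R,goto B. Now: state=B, head=4, tape[1..5]=00000 (head:    ^)
Step 3: in state B at pos 4, read 0 -> (B,0)->write 1,move R,goto A. Now: state=A, head=5, tape[1..6]=000100 (head:     ^)
Step 4: in state A at pos 5, read 0 -> (A,0)->write 0,move R,goto D. Now: state=D, head=6, tape[1..7]=0001000 (head:      ^)
Step 5: in state D at pos 6, read 0 -> (D,0)->write 1,move R,goto C. Now: state=C, head=7, tape[1..8]=00010100 (head:       ^)
Step 6: in state C at pos 7, read 0 -> (C,0)->write 1,move L,goto B. Now: state=B, head=6, tape[1..8]=00010110 (head:      ^)
Step 7: in state B at pos 6, read 1 -> (B,1)->write 1,move L,goto B. Now: state=B, head=5, tape[1..8]=00010110 (head:     ^)
Step 8: in state B at pos 5, read 0 -> (B,0)->write 1,move R,goto A. Now: state=A, head=6, tape[1..8]=00011110 (head:      ^)
Step 9: in state A at pos 6, read 1 -> (A,1)->write 1,move L,goto C. Now: state=C, head=5, tape[1..8]=00011110 (head:     ^)
Head positions at steps 0..9: starting at 2, distinct positions visited = {2, 3, 4, 5, 6, 7} -> 6 position(s)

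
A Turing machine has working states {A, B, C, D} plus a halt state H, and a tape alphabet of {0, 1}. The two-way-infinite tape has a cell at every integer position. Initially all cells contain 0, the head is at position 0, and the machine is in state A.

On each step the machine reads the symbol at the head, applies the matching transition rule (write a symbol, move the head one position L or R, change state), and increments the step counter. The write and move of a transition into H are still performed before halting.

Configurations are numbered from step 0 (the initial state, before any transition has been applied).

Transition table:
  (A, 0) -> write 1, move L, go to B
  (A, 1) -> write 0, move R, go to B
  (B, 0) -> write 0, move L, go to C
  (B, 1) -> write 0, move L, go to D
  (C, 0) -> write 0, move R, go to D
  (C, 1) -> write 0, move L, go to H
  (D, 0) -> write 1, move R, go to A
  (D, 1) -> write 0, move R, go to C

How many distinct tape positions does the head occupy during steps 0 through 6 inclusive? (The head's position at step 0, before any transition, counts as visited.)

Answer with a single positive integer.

Answer: 4

Derivation:
Step 1: in state A at pos 0, read 0 -> (A,0)->write 1,move L,goto B. Now: state=B, head=-1, tape[-2..1]=0010 (head:  ^)
Step 2: in state B at pos -1, read 0 -> (B,0)->write 0,move L,goto C. Now: state=C, head=-2, tape[-3..1]=00010 (head:  ^)
Step 3: in state C at pos -2, read 0 -> (C,0)->write 0,move R,goto D. Now: state=D, head=-1, tape[-3..1]=00010 (head:   ^)
Step 4: in state D at pos -1, read 0 -> (D,0)->write 1,move R,goto A. Now: state=A, head=0, tape[-3..1]=00110 (head:    ^)
Step 5: in state A at pos 0, read 1 -> (A,1)->write 0,move R,goto B. Now: state=B, head=1, tape[-3..2]=001000 (head:     ^)
Step 6: in state B at pos 1, read 0 -> (B,0)->write 0,move L,goto C. Now: state=C, head=0, tape[-3..2]=001000 (head:    ^)
Head positions at steps 0..6: starting at 0, distinct positions visited = {-2, -1, 0, 1} -> 4 position(s)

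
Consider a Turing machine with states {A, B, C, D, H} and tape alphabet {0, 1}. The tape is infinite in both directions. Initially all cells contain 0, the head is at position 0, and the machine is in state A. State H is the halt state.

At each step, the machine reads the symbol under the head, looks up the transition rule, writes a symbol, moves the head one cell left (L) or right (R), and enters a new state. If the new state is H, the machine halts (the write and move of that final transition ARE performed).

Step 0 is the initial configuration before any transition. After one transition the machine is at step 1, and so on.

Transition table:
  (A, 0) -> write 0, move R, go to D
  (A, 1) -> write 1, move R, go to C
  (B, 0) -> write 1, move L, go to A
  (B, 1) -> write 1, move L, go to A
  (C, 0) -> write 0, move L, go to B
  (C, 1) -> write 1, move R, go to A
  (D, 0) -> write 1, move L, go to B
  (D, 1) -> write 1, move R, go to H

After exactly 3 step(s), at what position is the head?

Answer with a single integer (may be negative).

Answer: -1

Derivation:
Step 1: in state A at pos 0, read 0 -> (A,0)->write 0,move R,goto D. Now: state=D, head=1, tape[-1..2]=0000 (head:   ^)
Step 2: in state D at pos 1, read 0 -> (D,0)->write 1,move L,goto B. Now: state=B, head=0, tape[-1..2]=0010 (head:  ^)
Step 3: in state B at pos 0, read 0 -> (B,0)->write 1,move L,goto A. Now: state=A, head=-1, tape[-2..2]=00110 (head:  ^)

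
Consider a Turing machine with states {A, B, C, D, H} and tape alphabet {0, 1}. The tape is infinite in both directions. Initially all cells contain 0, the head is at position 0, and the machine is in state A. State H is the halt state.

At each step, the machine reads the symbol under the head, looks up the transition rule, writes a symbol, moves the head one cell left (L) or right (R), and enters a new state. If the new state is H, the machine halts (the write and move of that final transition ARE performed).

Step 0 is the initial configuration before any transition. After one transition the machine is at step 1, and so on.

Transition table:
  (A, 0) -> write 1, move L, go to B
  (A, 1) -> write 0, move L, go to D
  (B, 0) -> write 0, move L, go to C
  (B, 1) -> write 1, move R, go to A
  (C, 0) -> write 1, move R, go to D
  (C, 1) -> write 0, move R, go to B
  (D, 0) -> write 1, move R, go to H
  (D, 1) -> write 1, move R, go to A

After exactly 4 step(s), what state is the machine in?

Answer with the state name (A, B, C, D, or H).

Answer: H

Derivation:
Step 1: in state A at pos 0, read 0 -> (A,0)->write 1,move L,goto B. Now: state=B, head=-1, tape[-2..1]=0010 (head:  ^)
Step 2: in state B at pos -1, read 0 -> (B,0)->write 0,move L,goto C. Now: state=C, head=-2, tape[-3..1]=00010 (head:  ^)
Step 3: in state C at pos -2, read 0 -> (C,0)->write 1,move R,goto D. Now: state=D, head=-1, tape[-3..1]=01010 (head:   ^)
Step 4: in state D at pos -1, read 0 -> (D,0)->write 1,move R,goto H. Now: state=H, head=0, tape[-3..1]=01110 (head:    ^)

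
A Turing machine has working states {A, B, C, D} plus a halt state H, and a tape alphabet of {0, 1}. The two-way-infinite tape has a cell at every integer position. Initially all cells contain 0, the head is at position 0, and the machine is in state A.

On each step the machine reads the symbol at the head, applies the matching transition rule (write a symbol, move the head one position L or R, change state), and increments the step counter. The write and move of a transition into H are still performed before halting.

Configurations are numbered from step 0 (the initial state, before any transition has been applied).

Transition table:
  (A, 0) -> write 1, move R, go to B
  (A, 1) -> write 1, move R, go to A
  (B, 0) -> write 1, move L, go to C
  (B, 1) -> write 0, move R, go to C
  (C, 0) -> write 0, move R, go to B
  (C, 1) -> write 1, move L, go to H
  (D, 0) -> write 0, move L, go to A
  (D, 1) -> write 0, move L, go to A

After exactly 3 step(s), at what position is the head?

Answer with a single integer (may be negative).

Answer: -1

Derivation:
Step 1: in state A at pos 0, read 0 -> (A,0)->write 1,move R,goto B. Now: state=B, head=1, tape[-1..2]=0100 (head:   ^)
Step 2: in state B at pos 1, read 0 -> (B,0)->write 1,move L,goto C. Now: state=C, head=0, tape[-1..2]=0110 (head:  ^)
Step 3: in state C at pos 0, read 1 -> (C,1)->write 1,move L,goto H. Now: state=H, head=-1, tape[-2..2]=00110 (head:  ^)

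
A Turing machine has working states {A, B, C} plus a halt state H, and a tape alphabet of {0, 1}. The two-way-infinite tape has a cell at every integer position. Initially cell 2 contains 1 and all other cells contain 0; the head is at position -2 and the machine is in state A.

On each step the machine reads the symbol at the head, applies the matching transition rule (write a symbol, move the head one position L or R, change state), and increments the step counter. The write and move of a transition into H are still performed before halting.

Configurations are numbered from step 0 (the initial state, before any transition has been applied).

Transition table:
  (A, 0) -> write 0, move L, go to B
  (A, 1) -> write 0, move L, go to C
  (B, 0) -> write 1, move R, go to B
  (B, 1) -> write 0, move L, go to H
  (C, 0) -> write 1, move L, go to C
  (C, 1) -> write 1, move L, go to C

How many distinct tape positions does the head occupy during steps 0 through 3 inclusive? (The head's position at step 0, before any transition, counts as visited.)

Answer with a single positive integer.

Step 1: in state A at pos -2, read 0 -> (A,0)->write 0,move L,goto B. Now: state=B, head=-3, tape[-4..3]=00000010 (head:  ^)
Step 2: in state B at pos -3, read 0 -> (B,0)->write 1,move R,goto B. Now: state=B, head=-2, tape[-4..3]=01000010 (head:   ^)
Step 3: in state B at pos -2, read 0 -> (B,0)->write 1,move R,goto B. Now: state=B, head=-1, tape[-4..3]=01100010 (head:    ^)
Head positions at steps 0..3: starting at -2, distinct positions visited = {-3, -2, -1} -> 3 position(s)

Answer: 3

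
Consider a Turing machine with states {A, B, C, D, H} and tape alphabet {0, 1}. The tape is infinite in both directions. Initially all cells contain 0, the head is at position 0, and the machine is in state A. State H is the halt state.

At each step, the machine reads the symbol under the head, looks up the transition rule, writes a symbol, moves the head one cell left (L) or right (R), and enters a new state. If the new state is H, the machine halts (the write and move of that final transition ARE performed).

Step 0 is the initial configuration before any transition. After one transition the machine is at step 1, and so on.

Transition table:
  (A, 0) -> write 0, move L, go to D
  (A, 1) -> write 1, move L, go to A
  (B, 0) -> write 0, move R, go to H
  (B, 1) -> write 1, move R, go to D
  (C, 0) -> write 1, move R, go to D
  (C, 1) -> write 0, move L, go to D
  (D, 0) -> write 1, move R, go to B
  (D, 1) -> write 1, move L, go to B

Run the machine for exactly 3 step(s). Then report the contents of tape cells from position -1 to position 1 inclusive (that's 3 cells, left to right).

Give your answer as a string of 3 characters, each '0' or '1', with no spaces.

Answer: 100

Derivation:
Step 1: in state A at pos 0, read 0 -> (A,0)->write 0,move L,goto D. Now: state=D, head=-1, tape[-2..1]=0000 (head:  ^)
Step 2: in state D at pos -1, read 0 -> (D,0)->write 1,move R,goto B. Now: state=B, head=0, tape[-2..1]=0100 (head:   ^)
Step 3: in state B at pos 0, read 0 -> (B,0)->write 0,move R,goto H. Now: state=H, head=1, tape[-2..2]=01000 (head:    ^)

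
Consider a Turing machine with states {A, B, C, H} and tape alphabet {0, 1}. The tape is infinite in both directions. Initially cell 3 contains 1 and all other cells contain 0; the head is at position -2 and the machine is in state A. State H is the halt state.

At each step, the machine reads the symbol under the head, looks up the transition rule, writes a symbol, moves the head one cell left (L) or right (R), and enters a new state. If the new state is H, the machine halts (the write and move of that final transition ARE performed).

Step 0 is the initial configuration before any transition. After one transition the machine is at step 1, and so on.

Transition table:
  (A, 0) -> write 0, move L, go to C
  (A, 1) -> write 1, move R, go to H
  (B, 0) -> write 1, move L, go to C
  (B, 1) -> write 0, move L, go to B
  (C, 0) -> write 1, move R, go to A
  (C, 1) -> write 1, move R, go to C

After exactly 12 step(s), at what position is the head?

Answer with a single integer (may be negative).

Answer: 0

Derivation:
Step 1: in state A at pos -2, read 0 -> (A,0)->write 0,move L,goto C. Now: state=C, head=-3, tape[-4..4]=000000010 (head:  ^)
Step 2: in state C at pos -3, read 0 -> (C,0)->write 1,move R,goto A. Now: state=A, head=-2, tape[-4..4]=010000010 (head:   ^)
Step 3: in state A at pos -2, read 0 -> (A,0)->write 0,move L,goto C. Now: state=C, head=-3, tape[-4..4]=010000010 (head:  ^)
Step 4: in state C at pos -3, read 1 -> (C,1)->write 1,move R,goto C. Now: state=C, head=-2, tape[-4..4]=010000010 (head:   ^)
Step 5: in state C at pos -2, read 0 -> (C,0)->write 1,move R,goto A. Now: state=A, head=-1, tape[-4..4]=011000010 (head:    ^)
Step 6: in state A at pos -1, read 0 -> (A,0)->write 0,move L,goto C. Now: state=C, head=-2, tape[-4..4]=011000010 (head:   ^)
Step 7: in state C at pos -2, read 1 -> (C,1)->write 1,move R,goto C. Now: state=C, head=-1, tape[-4..4]=011000010 (head:    ^)
Step 8: in state C at pos -1, read 0 -> (C,0)->write 1,move R,goto A. Now: state=A, head=0, tape[-4..4]=011100010 (head:     ^)
Step 9: in state A at pos 0, read 0 -> (A,0)->write 0,move L,goto C. Now: state=C, head=-1, tape[-4..4]=011100010 (head:    ^)
Step 10: in state C at pos -1, read 1 -> (C,1)->write 1,move R,goto C. Now: state=C, head=0, tape[-4..4]=011100010 (head:     ^)
Step 11: in state C at pos 0, read 0 -> (C,0)->write 1,move R,goto A. Now: state=A, head=1, tape[-4..4]=011110010 (head:      ^)
Step 12: in state A at pos 1, read 0 -> (A,0)->write 0,move L,goto C. Now: state=C, head=0, tape[-4..4]=011110010 (head:     ^)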